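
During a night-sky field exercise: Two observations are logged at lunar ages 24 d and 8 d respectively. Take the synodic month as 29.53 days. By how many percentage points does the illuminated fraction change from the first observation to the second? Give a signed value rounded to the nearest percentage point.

θ₁ = 360° × 24/29.53 = 292.6°, f₁ = (1 − cos θ₁)/2 = 0.308.
θ₂ = 360° × 8/29.53 = 97.5°, f₂ = (1 − cos θ₂)/2 = 0.566.
Change = f₂ − f₁ = +0.258 → +26 percentage points.

+26 pp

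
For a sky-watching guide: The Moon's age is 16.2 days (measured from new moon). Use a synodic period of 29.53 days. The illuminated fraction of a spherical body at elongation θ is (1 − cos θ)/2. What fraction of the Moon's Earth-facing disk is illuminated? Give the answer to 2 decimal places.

Elongation θ = 360° × 16.2/29.53 ≈ 197.5°.
With cos θ = (-0.954), the lit fraction is (1 − (-0.954))/2 ≈ 0.977.

0.98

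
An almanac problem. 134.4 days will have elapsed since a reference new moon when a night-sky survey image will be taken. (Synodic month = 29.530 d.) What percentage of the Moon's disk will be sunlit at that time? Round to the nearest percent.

Reduce mod P: 134.4 − 4×29.530 = 16.28 d into the current lunation.
The Moon has covered 16.28/29.530 of its cycle, so θ ≈ 360° × 16.28/29.530 = 198.5°.
Illuminated fraction = (1 − cos 198.5°)/2 = (1 − (-0.948))/2 ≈ 0.974, so 97%.

97%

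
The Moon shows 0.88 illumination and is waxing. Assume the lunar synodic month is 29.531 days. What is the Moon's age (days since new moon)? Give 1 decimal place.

Invert f = (1 − cos θ)/2 to get cos θ = 1 − 2(0.88) = -0.760, hence θ₀ = arccos -0.760 = 139.5°.
Before full moon the principal value applies: θ = 139.5°.
Age = 29.531 × 139.5°/360° ≈ 11.44 days.

11.4 days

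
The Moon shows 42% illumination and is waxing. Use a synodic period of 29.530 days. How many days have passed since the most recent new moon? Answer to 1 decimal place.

From f = (1 − cos θ)/2: cos θ = 1 − 2×0.42 = 0.160; arccos → 80.8°.
Before full moon the principal value applies: θ = 80.8°.
Age = 29.530 × 80.8°/360° ≈ 6.63 days.

6.6 days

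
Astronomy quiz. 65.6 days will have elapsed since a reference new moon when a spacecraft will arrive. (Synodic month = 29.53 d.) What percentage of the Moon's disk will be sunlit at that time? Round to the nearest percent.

Reduce mod P: 65.6 − 2×29.53 = 6.54 d into the current lunation.
Elongation θ = 360° × 6.54/29.53 ≈ 79.7°.
cos 79.7° = 0.178, so f = (1 − 0.178)/2 = 0.411, so 41%.

41%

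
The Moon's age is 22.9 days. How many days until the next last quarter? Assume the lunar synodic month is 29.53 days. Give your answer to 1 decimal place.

Last quarter is 0.75 of the way through the cycle: age 0.75 × 29.53 = 22.148 d.
This lunation's last quarter (22.148 d) has passed, so add one period: 51.678 − 22.9 = 28.778 days.

28.8 days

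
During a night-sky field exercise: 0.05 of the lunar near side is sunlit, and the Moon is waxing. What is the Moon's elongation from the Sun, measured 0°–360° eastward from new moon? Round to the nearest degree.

From f = (1 − cos θ)/2: cos θ = 1 − 2×0.05 = 0.900; arccos → 25.8°.
The Moon is waxing (0°–180°), so θ = 25.8° directly.

26°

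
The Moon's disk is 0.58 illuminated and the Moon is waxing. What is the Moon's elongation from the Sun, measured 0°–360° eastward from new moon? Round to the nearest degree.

From f = (1 − cos θ)/2: cos θ = 1 − 2×0.58 = -0.160; arccos → 99.2°.
Before full moon the principal value applies: θ = 99.2°.

99°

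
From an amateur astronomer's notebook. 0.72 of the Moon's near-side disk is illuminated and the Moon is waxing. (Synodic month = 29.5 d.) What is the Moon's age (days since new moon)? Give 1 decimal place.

cos θ = 1 − 2f = -0.440, giving a principal value of 116.1°.
Waxing ⇒ before full, so θ = 116.1°.
At 360°/29.5 d per day, 116.1° corresponds to 9.51 days.

9.5 days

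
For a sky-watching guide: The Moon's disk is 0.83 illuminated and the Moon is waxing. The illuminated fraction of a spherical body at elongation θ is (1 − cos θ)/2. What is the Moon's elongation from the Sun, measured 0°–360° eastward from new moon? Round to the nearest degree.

131°

Invert f = (1 − cos θ)/2 to get cos θ = 1 − 2(0.83) = -0.660, hence θ₀ = arccos -0.660 = 131.3°.
The Moon is waxing (0°–180°), so θ = 131.3° directly.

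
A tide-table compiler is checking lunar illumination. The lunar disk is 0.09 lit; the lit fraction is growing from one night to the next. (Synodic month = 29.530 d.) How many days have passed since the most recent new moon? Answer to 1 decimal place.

2.9 days

Invert f = (1 − cos θ)/2 to get cos θ = 1 − 2(0.09) = 0.820, hence θ₀ = arccos 0.820 = 34.9°.
Waxing ⇒ before full, so θ = 34.9°.
At 360°/29.530 d per day, 34.9° corresponds to 2.86 days.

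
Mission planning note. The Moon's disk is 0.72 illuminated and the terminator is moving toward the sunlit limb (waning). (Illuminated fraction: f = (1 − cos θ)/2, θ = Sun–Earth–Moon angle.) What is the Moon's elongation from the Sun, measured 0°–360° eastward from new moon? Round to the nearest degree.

244°

Invert f = (1 − cos θ)/2 to get cos θ = 1 − 2(0.72) = -0.440, hence θ₀ = arccos -0.440 = 116.1°.
Since the Moon is past full (waning), take the reflex angle: θ = 360° − 116.1° = 243.9°.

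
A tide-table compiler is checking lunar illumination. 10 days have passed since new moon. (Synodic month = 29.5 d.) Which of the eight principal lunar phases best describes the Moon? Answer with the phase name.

waxing gibbous

At 10/29.5 of the cycle, θ ≈ 122° — the waxing gibbous range.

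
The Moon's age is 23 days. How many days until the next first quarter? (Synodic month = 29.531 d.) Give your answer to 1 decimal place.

First quarter is 0.25 of the way through the cycle: age 0.25 × 29.531 = 7.383 d.
Already past this cycle's first quarter; the next is at 7.383 + 29.531 = 36.914 d, so 36.914 − 23 = 13.914 days.

13.9 days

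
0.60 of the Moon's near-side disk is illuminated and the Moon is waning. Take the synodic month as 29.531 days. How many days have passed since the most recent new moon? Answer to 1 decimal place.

21.2 days

From f = (1 − cos θ)/2: cos θ = 1 − 2×0.60 = -0.200; arccos → 101.5°.
A waning Moon lies in 180°–360°, so θ = 360° − 101.5° = 258.5°.
Age = 29.531 × 258.5°/360° ≈ 21.20 days.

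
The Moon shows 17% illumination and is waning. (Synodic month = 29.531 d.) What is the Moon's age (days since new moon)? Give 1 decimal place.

Invert f = (1 − cos θ)/2 to get cos θ = 1 − 2(0.17) = 0.660, hence θ₀ = arccos 0.660 = 48.7°.
Since the Moon is past full (waning), take the reflex angle: θ = 360° − 48.7° = 311.3°.
Age = 29.531 × 311.3°/360° ≈ 25.54 days.

25.5 days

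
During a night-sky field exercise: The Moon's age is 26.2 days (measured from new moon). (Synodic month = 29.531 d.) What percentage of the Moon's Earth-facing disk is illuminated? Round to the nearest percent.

Elongation θ = 360° × 26.2/29.531 ≈ 319.4°.
With cos θ = 0.759, the lit fraction is (1 − 0.759)/2 ≈ 0.120, so 12%.

12%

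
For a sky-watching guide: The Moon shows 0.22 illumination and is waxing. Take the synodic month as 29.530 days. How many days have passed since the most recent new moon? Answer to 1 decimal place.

Invert f = (1 − cos θ)/2 to get cos θ = 1 − 2(0.22) = 0.560, hence θ₀ = arccos 0.560 = 55.9°.
Before full moon the principal value applies: θ = 55.9°.
At 360°/29.530 d per day, 55.9° corresponds to 4.59 days.

4.6 days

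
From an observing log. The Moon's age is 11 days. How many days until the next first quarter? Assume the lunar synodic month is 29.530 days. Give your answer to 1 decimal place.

25.9 days

First quarter is 0.25 of the way through the cycle: age 0.25 × 29.530 = 7.383 d.
This lunation's first quarter (7.383 d) has passed, so add one period: 36.913 − 11 = 25.913 days.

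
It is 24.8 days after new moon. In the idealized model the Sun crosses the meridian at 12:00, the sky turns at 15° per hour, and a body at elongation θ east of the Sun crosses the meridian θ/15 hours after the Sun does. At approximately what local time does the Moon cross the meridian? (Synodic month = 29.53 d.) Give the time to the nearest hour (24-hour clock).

08:00

The Moon has covered 24.8/29.53 of its cycle, so θ ≈ 360° × 24.8/29.53 = 302.3°.
Delay after the Sun = 302.3° / (15°/h) ≈ 20.16 h.
12:00 + 20.16 h ≈ 08:09 → 08:00 to the nearest hour.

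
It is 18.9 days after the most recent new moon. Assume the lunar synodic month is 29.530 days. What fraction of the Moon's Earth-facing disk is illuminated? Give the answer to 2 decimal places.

The Moon has covered 18.9/29.530 of its cycle, so θ ≈ 360° × 18.9/29.530 = 230.4°.
Illuminated fraction = (1 − cos 230.4°)/2 = (1 − (-0.637))/2 ≈ 0.819.

0.82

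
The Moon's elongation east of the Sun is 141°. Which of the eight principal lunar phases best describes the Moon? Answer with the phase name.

waxing gibbous

141° lies in the waxing gibbous sector of the 8-phase cycle.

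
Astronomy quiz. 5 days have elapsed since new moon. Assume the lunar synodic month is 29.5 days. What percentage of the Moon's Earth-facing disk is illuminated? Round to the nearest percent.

Elongation θ = 360° × 5/29.5 ≈ 61.0°.
Illuminated fraction = (1 − cos 61.0°)/2 = (1 − 0.485)/2 ≈ 0.258, so 26%.

26%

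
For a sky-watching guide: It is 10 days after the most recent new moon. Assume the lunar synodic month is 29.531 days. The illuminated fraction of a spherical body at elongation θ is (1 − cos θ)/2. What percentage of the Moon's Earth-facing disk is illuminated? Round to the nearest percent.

Phase angle: θ = 360°·(10 d)/(29.531 d) = 121.9°.
With cos θ = (-0.529), the lit fraction is (1 − (-0.529))/2 ≈ 0.764, so 76%.

76%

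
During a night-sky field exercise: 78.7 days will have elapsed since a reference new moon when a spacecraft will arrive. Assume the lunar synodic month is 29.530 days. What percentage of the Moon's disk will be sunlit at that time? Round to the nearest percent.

78.7 d spans 2 complete synodic months (2 × 29.530 = 59.06 d) plus 19.64 d.
Elongation θ = 360° × 19.64/29.530 ≈ 239.4°.
cos 239.4° = (-0.509), so f = (1 − (-0.509))/2 = 0.754, so 75%.

75%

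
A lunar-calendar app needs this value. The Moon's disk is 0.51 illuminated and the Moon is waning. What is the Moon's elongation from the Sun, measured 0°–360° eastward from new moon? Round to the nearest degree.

cos θ = 1 − 2f = -0.020, giving a principal value of 91.1°.
Waning ⇒ past full, so θ = 360° − 91.1° = 268.9°.

269°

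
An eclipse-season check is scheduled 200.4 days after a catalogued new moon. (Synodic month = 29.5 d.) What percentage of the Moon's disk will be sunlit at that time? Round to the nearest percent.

37%

Reduce mod P: 200.4 − 6×29.5 = 23.40 d into the current lunation.
The Moon has covered 23.40/29.5 of its cycle, so θ ≈ 360° × 23.40/29.5 = 285.6°.
Illuminated fraction = (1 − cos 285.6°)/2 = (1 − 0.268)/2 ≈ 0.366, so 37%.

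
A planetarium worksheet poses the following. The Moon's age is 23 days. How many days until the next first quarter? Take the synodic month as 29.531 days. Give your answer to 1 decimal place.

First quarter occurs at elongation 90°, i.e. at age 29.531 × 90/360 = 7.383 d.
This lunation's first quarter (7.383 d) has passed, so add one period: 36.914 − 23 = 13.914 days.

13.9 days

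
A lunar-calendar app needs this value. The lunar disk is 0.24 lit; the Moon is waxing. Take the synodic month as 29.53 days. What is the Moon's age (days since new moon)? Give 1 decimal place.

From f = (1 − cos θ)/2: cos θ = 1 − 2×0.24 = 0.520; arccos → 58.7°.
Waxing ⇒ before full, so θ = 58.7°.
At 360°/29.53 d per day, 58.7° corresponds to 4.81 days.

4.8 days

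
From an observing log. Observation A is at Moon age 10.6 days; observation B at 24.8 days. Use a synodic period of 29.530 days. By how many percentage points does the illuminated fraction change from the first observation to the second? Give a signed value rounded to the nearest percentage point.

First observation: θ = 360°·10.6/29.530 = 129.2°, so f = 0.816.
Second observation: θ = 302.3°, f = 0.233.
Δf = 0.233 − 0.816 = -0.584, i.e. -58 pp.

-58 pp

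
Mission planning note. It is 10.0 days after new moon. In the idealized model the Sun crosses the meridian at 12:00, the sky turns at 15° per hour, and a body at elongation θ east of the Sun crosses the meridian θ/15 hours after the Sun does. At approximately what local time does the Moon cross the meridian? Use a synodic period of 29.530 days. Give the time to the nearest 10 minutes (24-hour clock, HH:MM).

Phase angle: θ = 360°·(10.0 d)/(29.530 d) = 121.9°.
At 15° of sky rotation per hour, 121.9° corresponds to a 8.13 h lag.
12:00 + 8.127 h ≈ 20:08 → 20:10 to the nearest ten minutes.

20:10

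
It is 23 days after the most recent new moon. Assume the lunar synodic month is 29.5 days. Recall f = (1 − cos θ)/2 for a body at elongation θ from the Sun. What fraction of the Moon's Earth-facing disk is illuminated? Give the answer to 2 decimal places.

The Moon has covered 23/29.5 of its cycle, so θ ≈ 360° × 23/29.5 = 280.7°.
Illuminated fraction = (1 − cos 280.7°)/2 = (1 − 0.185)/2 ≈ 0.407.

0.41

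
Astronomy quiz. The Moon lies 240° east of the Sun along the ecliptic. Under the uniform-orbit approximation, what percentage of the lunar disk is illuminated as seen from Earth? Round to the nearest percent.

f = (1 − cos 240°)/2 = (1 − (-0.500))/2 ≈ 0.750, i.e. 75%.

75%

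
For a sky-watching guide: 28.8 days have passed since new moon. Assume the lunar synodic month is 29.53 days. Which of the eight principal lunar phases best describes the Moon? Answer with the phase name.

At 28.8/29.53 of the cycle, θ ≈ 351° — the new moon range.

new moon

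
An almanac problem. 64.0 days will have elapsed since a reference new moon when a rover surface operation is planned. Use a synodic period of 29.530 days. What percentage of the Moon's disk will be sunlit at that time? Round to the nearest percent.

25%

64.0 d spans 2 complete synodic months (2 × 29.530 = 59.06 d) plus 4.94 d.
Phase angle: θ = 360°·(4.94 d)/(29.530 d) = 60.2°.
Illuminated fraction = (1 − cos 60.2°)/2 = (1 − 0.497)/2 ≈ 0.252, so 25%.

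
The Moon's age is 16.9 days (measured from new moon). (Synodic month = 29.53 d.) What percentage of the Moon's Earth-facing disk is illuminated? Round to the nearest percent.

Elongation θ = 360° × 16.9/29.53 ≈ 206.0°.
With cos θ = (-0.899), the lit fraction is (1 − (-0.899))/2 ≈ 0.949, so 95%.

95%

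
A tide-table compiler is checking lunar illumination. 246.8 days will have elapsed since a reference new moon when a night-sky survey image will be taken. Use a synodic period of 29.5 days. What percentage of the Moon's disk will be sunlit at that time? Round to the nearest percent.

Reduce mod P: 246.8 − 8×29.5 = 10.80 d into the current lunation.
Elongation θ = 360° × 10.80/29.5 ≈ 131.8°.
Illuminated fraction = (1 − cos 131.8°)/2 = (1 − (-0.666))/2 ≈ 0.833, so 83%.

83%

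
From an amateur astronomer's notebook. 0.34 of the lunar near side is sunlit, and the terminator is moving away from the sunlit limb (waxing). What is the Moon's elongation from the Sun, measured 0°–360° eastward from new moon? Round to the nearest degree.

71°

Invert f = (1 − cos θ)/2 to get cos θ = 1 − 2(0.34) = 0.320, hence θ₀ = arccos 0.320 = 71.3°.
Before full moon the principal value applies: θ = 71.3°.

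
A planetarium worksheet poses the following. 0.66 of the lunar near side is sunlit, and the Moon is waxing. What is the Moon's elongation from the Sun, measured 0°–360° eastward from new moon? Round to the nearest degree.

109°

From f = (1 − cos θ)/2: cos θ = 1 − 2×0.66 = -0.320; arccos → 108.7°.
Waxing ⇒ before full, so θ = 108.7°.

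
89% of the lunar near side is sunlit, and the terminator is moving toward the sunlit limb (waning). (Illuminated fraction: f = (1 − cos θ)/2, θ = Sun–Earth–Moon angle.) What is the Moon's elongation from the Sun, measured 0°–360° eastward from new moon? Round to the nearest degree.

Invert f = (1 − cos θ)/2 to get cos θ = 1 − 2(0.89) = -0.780, hence θ₀ = arccos -0.780 = 141.3°.
A waning Moon lies in 180°–360°, so θ = 360° − 141.3° = 218.7°.

219°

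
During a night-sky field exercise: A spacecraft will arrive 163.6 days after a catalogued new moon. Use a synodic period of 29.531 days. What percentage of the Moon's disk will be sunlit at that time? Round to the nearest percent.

Reduce mod P: 163.6 − 5×29.531 = 15.94 d into the current lunation.
Elongation θ = 360° × 15.94/29.531 ≈ 194.4°.
Illuminated fraction = (1 − cos 194.4°)/2 = (1 − (-0.969))/2 ≈ 0.984, so 98%.

98%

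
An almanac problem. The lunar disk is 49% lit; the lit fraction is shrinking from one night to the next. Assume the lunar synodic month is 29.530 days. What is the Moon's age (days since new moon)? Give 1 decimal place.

From f = (1 − cos θ)/2: cos θ = 1 − 2×0.49 = 0.020; arccos → 88.9°.
Since the Moon is past full (waning), take the reflex angle: θ = 360° − 88.9° = 271.1°.
At 360°/29.530 d per day, 271.1° corresponds to 22.24 days.

22.2 days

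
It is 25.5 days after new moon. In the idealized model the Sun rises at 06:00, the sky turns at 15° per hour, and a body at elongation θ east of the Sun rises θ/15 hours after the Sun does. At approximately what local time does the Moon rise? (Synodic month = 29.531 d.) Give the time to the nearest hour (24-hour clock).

03:00

Phase angle: θ = 360°·(25.5 d)/(29.531 d) = 310.9°.
At 15° of sky rotation per hour, 310.9° corresponds to a 20.72 h lag.
06:00 + 20.72 h ≈ 02:43 → 03:00 to the nearest hour.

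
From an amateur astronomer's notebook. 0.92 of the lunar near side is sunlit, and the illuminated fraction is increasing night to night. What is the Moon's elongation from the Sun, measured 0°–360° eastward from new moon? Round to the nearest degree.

Invert f = (1 − cos θ)/2 to get cos θ = 1 − 2(0.92) = -0.840, hence θ₀ = arccos -0.840 = 147.1°.
The Moon is waxing (0°–180°), so θ = 147.1° directly.

147°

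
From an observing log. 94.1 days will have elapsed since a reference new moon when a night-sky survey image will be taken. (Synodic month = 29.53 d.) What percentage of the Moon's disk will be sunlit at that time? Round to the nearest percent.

94.1 d spans 3 complete synodic months (3 × 29.53 = 88.59 d) plus 5.51 d.
The Moon has covered 5.51/29.53 of its cycle, so θ ≈ 360° × 5.51/29.53 = 67.2°.
Illuminated fraction = (1 − cos 67.2°)/2 = (1 − 0.388)/2 ≈ 0.306, so 31%.

31%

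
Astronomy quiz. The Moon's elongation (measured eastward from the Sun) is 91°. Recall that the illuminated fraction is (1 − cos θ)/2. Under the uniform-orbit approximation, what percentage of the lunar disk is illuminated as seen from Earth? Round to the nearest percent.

51%

Half-versine of 91°: (1 − (-0.017))/2 = 0.509, i.e. 51%.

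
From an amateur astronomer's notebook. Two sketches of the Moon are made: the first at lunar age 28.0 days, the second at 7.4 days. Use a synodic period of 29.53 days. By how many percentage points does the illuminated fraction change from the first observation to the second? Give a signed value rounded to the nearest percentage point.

First observation: θ = 360°·28.0/29.53 = 341.3°, so f = 0.026.
Second observation: θ = 90.2°, f = 0.502.
Δf = 0.502 − 0.026 = +0.476, i.e. +48 pp.

+48 pp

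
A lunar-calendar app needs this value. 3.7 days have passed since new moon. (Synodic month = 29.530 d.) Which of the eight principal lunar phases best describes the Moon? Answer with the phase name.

waxing crescent

At 3.7/29.530 of the cycle, θ ≈ 45° — the waxing crescent range.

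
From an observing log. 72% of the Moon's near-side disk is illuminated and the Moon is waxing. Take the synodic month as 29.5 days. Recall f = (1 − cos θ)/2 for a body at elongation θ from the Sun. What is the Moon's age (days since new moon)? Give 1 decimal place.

9.5 days

From f = (1 − cos θ)/2: cos θ = 1 − 2×0.72 = -0.440; arccos → 116.1°.
The Moon is waxing (0°–180°), so θ = 116.1° directly.
Age = 29.5 × 116.1°/360° ≈ 9.51 days.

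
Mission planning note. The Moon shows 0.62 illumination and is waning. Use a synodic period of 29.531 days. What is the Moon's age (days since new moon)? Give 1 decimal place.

Invert f = (1 − cos θ)/2 to get cos θ = 1 − 2(0.62) = -0.240, hence θ₀ = arccos -0.240 = 103.9°.
Waning ⇒ past full, so θ = 360° − 103.9° = 256.1°.
That fraction of the synodic month is 256.1/360 × 29.531 d ≈ 21.01 d.

21.0 days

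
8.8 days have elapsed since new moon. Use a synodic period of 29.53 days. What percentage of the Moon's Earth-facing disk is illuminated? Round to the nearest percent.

65%

Elongation θ = 360° × 8.8/29.53 ≈ 107.3°.
cos 107.3° = (-0.297), so f = (1 − (-0.297))/2 = 0.649, so 65%.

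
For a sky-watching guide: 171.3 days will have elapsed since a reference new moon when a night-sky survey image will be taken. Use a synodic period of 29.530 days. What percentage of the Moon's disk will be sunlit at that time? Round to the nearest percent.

34%

171.3/29.530 = 5.801 lunations, so 5 complete cycles and 23.65 d into the next.
Phase angle: θ = 360°·(23.65 d)/(29.530 d) = 288.3°.
cos 288.3° = 0.314, so f = (1 − 0.314)/2 = 0.343, so 34%.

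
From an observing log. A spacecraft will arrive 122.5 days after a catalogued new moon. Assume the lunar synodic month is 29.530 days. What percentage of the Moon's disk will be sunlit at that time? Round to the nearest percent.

20%

122.5 d spans 4 complete synodic months (4 × 29.530 = 118.12 d) plus 4.38 d.
Elongation θ = 360° × 4.38/29.530 ≈ 53.4°.
With cos θ = 0.596, the lit fraction is (1 − 0.596)/2 ≈ 0.202, so 20%.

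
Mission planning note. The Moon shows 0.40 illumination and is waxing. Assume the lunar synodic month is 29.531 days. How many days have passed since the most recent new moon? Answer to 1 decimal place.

6.4 days

Invert f = (1 − cos θ)/2 to get cos θ = 1 − 2(0.40) = 0.200, hence θ₀ = arccos 0.200 = 78.5°.
Before full moon the principal value applies: θ = 78.5°.
Age = 29.531 × 78.5°/360° ≈ 6.44 days.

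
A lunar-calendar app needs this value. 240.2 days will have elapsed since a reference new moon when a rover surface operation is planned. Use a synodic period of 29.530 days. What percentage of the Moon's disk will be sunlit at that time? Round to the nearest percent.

17%

Reduce mod P: 240.2 − 8×29.530 = 3.96 d into the current lunation.
Elongation θ = 360° × 3.96/29.530 ≈ 48.3°.
With cos θ = 0.666, the lit fraction is (1 − 0.666)/2 ≈ 0.167, so 17%.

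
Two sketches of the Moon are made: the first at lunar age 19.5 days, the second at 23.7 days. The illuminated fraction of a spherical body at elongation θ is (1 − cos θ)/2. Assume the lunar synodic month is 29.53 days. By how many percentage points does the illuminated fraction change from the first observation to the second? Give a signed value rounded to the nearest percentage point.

First observation: θ = 360°·19.5/29.53 = 237.7°, so f = 0.767.
Second observation: θ = 288.9°, f = 0.338.
Δf = 0.338 − 0.767 = -0.429, i.e. -43 pp.

-43 percentage points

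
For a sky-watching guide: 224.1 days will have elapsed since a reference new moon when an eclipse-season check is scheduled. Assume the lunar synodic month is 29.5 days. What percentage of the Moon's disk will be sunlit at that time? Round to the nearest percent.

91%

224.1/29.5 = 7.597 lunations, so 7 complete cycles and 17.60 d into the next.
Elongation θ = 360° × 17.60/29.5 ≈ 214.8°.
Illuminated fraction = (1 − cos 214.8°)/2 = (1 − (-0.821))/2 ≈ 0.911, so 91%.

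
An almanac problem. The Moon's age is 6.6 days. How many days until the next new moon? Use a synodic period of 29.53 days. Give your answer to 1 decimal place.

One full lunation from the last new moon is 29.53 d; remaining = 29.53 − 6.6 = 22.930 d.

22.9 days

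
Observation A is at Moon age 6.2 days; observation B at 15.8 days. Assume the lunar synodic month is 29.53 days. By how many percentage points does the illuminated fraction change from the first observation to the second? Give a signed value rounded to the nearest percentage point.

θ₁ = 360° × 6.2/29.53 = 75.6°, f₁ = (1 − cos θ₁)/2 = 0.376.
θ₂ = 360° × 15.8/29.53 = 192.6°, f₂ = (1 − cos θ₂)/2 = 0.988.
Change = f₂ − f₁ = +0.612 → +61 percentage points.

+61 percentage points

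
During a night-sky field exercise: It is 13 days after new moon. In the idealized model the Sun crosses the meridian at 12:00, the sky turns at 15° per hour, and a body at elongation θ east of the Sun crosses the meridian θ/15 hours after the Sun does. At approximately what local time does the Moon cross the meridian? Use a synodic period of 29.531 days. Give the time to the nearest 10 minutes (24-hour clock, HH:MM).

22:30

Phase angle: θ = 360°·(13 d)/(29.531 d) = 158.5°.
Delay after the Sun = 158.5° / (15°/h) ≈ 10.57 h.
12:00 + 10.565 h ≈ 22:34 → 22:30 to the nearest ten minutes.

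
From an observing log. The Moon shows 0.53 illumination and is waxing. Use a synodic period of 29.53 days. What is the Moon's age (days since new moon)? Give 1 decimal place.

Invert f = (1 − cos θ)/2 to get cos θ = 1 − 2(0.53) = -0.060, hence θ₀ = arccos -0.060 = 93.4°.
Waxing ⇒ before full, so θ = 93.4°.
That fraction of the synodic month is 93.4/360 × 29.53 d ≈ 7.66 d.

7.7 days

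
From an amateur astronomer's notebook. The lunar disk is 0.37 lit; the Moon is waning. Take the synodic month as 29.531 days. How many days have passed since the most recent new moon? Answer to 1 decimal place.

23.4 days

cos θ = 1 − 2f = 0.260, giving a principal value of 74.9°.
Since the Moon is past full (waning), take the reflex angle: θ = 360° − 74.9° = 285.1°.
At 360°/29.531 d per day, 285.1° corresponds to 23.38 days.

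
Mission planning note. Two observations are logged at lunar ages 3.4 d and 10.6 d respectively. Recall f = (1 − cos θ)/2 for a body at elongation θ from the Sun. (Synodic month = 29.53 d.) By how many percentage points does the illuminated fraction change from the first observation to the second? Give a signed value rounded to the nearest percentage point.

First observation: θ = 360°·3.4/29.53 = 41.4°, so f = 0.125.
Second observation: θ = 129.2°, f = 0.816.
Δf = 0.816 − 0.125 = +0.691, i.e. +69 pp.

+69 percentage points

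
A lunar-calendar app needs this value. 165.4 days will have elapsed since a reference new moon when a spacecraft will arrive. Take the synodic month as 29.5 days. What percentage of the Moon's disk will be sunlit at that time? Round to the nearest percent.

89%

165.4 d spans 5 complete synodic months (5 × 29.5 = 147.50 d) plus 17.90 d.
The Moon has covered 17.90/29.5 of its cycle, so θ ≈ 360° × 17.90/29.5 = 218.4°.
With cos θ = (-0.783), the lit fraction is (1 − (-0.783))/2 ≈ 0.892, so 89%.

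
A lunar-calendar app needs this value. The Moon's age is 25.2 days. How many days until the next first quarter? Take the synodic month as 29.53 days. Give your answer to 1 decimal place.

11.7 days

First quarter occurs at elongation 90°, i.e. at age 29.53 × 90/360 = 7.383 d.
This lunation's first quarter (7.383 d) has passed, so add one period: 36.913 − 25.2 = 11.713 days.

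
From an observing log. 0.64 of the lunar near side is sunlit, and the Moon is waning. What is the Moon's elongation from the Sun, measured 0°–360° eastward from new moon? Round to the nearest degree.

Invert f = (1 − cos θ)/2 to get cos θ = 1 − 2(0.64) = -0.280, hence θ₀ = arccos -0.280 = 106.3°.
Since the Moon is past full (waning), take the reflex angle: θ = 360° − 106.3° = 253.7°.

254°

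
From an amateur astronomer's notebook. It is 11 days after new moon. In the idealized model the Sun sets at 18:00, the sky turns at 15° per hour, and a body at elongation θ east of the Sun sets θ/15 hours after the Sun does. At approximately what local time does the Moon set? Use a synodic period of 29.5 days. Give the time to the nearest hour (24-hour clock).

03:00

Elongation θ = 360° × 11/29.5 ≈ 134.2°.
Delay after the Sun = 134.2° / (15°/h) ≈ 8.95 h.
18:00 + 8.95 h ≈ 02:57 → 03:00 to the nearest hour.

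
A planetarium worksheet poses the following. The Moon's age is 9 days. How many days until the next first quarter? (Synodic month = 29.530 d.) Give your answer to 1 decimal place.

27.9 days

First quarter occurs at elongation 90°, i.e. at age 29.530 × 90/360 = 7.383 d.
This lunation's first quarter (7.383 d) has passed, so add one period: 36.913 − 9 = 27.913 days.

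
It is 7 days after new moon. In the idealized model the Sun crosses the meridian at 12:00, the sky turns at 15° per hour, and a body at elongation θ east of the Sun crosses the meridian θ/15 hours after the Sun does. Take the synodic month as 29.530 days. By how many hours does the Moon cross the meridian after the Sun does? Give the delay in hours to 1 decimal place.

5.7 h

The Moon has covered 7/29.530 of its cycle, so θ ≈ 360° × 7/29.530 = 85.3°.
At 15° of sky rotation per hour, 85.3° corresponds to a 5.69 h lag.
So the Moon crosses the meridian 5.69 h after the Sun.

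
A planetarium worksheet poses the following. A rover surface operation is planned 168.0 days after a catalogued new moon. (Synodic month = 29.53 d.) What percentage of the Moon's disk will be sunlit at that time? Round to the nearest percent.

168.0/29.53 = 5.689 lunations, so 5 complete cycles and 20.35 d into the next.
The Moon has covered 20.35/29.53 of its cycle, so θ ≈ 360° × 20.35/29.53 = 248.1°.
With cos θ = (-0.373), the lit fraction is (1 − (-0.373))/2 ≈ 0.687, so 69%.

69%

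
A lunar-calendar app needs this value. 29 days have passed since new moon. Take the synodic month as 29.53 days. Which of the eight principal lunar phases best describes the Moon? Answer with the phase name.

θ ≈ 360° × 29/29.53 = 354°, which falls in the new moon sector.

new moon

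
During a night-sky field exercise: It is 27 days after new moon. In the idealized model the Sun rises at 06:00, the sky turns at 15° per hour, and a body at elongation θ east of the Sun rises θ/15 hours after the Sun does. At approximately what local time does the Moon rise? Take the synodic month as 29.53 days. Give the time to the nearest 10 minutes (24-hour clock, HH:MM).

Phase angle: θ = 360°·(27 d)/(29.53 d) = 329.2°.
Delay after the Sun = 329.2° / (15°/h) ≈ 21.94 h.
06:00 + 21.944 h ≈ 03:57 → 04:00 to the nearest ten minutes.

04:00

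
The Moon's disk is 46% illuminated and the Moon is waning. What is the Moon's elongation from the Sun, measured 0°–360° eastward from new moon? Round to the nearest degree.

cos θ = 1 − 2f = 0.080, giving a principal value of 85.4°.
Since the Moon is past full (waning), take the reflex angle: θ = 360° − 85.4° = 274.6°.

275°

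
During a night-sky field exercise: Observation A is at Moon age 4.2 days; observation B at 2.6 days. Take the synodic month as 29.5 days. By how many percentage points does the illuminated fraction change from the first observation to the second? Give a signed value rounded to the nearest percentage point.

θ₁ = 360° × 4.2/29.5 = 51.3°, f₁ = (1 − cos θ₁)/2 = 0.187.
θ₂ = 360° × 2.6/29.5 = 31.7°, f₂ = (1 − cos θ₂)/2 = 0.075.
Change = f₂ − f₁ = -0.112 → -11 percentage points.

-11 percentage points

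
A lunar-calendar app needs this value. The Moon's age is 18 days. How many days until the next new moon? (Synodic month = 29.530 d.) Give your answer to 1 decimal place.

11.5 days

The next new moon completes the synodic month: 29.530 − 18 = 11.530 days.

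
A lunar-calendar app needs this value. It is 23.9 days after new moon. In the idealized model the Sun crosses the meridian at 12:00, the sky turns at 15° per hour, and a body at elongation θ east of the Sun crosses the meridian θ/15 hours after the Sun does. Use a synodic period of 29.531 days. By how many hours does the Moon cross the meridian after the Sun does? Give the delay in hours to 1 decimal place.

The Moon has covered 23.9/29.531 of its cycle, so θ ≈ 360° × 23.9/29.531 = 291.4°.
The Moon trails the Sun by θ/15 = 291.4/15 ≈ 19.42 hours.
So the Moon crosses the meridian 19.42 h after the Sun.

19.4 h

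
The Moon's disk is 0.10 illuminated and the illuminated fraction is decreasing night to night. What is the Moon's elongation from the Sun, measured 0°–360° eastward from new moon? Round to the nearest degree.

cos θ = 1 − 2f = 0.800, giving a principal value of 36.9°.
Since the Moon is past full (waning), take the reflex angle: θ = 360° − 36.9° = 323.1°.

323°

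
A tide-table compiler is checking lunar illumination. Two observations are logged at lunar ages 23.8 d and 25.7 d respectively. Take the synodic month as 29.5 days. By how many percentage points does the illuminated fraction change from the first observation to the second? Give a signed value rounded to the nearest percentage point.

θ₁ = 360° × 23.8/29.5 = 290.4°, f₁ = (1 − cos θ₁)/2 = 0.325.
θ₂ = 360° × 25.7/29.5 = 313.6°, f₂ = (1 − cos θ₂)/2 = 0.155.
Change = f₂ − f₁ = -0.170 → -17 percentage points.

-17 pp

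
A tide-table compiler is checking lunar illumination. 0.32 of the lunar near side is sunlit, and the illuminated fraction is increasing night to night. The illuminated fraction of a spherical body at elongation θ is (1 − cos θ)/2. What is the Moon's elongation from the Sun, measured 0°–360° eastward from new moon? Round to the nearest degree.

Invert f = (1 − cos θ)/2 to get cos θ = 1 − 2(0.32) = 0.360, hence θ₀ = arccos 0.360 = 68.9°.
The Moon is waxing (0°–180°), so θ = 68.9° directly.

69°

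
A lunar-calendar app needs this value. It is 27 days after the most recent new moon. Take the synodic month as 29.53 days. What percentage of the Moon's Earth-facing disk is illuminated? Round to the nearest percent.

7%

Elongation θ = 360° × 27/29.53 ≈ 329.2°.
Illuminated fraction = (1 − cos 329.2°)/2 = (1 − 0.859)/2 ≈ 0.071, so 7%.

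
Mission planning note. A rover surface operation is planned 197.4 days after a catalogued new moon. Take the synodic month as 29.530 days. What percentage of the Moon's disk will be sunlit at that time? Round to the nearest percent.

197.4/29.530 = 6.685 lunations, so 6 complete cycles and 20.22 d into the next.
Phase angle: θ = 360°·(20.22 d)/(29.530 d) = 246.5°.
With cos θ = (-0.399), the lit fraction is (1 − (-0.399))/2 ≈ 0.699, so 70%.

70%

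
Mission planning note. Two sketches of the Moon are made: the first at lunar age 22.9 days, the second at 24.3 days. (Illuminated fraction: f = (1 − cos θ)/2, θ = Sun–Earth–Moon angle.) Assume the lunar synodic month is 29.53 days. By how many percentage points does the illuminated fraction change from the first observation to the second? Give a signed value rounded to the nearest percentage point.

θ₁ = 360° × 22.9/29.53 = 279.2°, f₁ = (1 − cos θ₁)/2 = 0.420.
θ₂ = 360° × 24.3/29.53 = 296.2°, f₂ = (1 − cos θ₂)/2 = 0.279.
Change = f₂ − f₁ = -0.141 → -14 percentage points.

-14 percentage points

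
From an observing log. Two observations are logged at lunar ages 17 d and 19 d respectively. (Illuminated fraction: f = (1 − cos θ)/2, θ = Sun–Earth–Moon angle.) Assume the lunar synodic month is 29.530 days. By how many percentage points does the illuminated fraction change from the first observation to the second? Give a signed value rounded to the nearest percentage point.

First observation: θ = 360°·17/29.530 = 207.2°, so f = 0.945.
Second observation: θ = 231.6°, f = 0.810.
Δf = 0.810 − 0.945 = -0.134, i.e. -13 pp.

-13 percentage points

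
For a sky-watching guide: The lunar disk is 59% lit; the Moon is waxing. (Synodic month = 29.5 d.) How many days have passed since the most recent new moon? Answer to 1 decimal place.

Invert f = (1 − cos θ)/2 to get cos θ = 1 − 2(0.59) = -0.180, hence θ₀ = arccos -0.180 = 100.4°.
Before full moon the principal value applies: θ = 100.4°.
At 360°/29.5 d per day, 100.4° corresponds to 8.22 days.

8.2 days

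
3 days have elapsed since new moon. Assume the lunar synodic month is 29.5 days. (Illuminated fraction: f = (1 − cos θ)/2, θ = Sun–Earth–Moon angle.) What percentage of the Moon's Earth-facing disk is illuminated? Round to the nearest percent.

The Moon has covered 3/29.5 of its cycle, so θ ≈ 360° × 3/29.5 = 36.6°.
Illuminated fraction = (1 − cos 36.6°)/2 = (1 − 0.803)/2 ≈ 0.099, so 10%.

10%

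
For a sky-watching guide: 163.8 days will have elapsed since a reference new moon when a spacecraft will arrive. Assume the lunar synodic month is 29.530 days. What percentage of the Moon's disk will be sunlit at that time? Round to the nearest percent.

98%

163.8/29.530 = 5.547 lunations, so 5 complete cycles and 16.15 d into the next.
The Moon has covered 16.15/29.530 of its cycle, so θ ≈ 360° × 16.15/29.530 = 196.9°.
cos 196.9° = (-0.957), so f = (1 − (-0.957))/2 = 0.978, so 98%.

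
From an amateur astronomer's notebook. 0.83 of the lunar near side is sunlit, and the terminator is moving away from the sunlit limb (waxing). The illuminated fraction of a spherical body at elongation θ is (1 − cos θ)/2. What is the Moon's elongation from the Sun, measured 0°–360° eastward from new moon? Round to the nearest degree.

131°

Invert f = (1 − cos θ)/2 to get cos θ = 1 − 2(0.83) = -0.660, hence θ₀ = arccos -0.660 = 131.3°.
Waxing ⇒ before full, so θ = 131.3°.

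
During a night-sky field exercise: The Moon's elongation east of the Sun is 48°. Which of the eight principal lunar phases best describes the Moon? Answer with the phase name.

waxing crescent

The waxing crescent sector spans roughly 22°–68°; 48° falls inside it.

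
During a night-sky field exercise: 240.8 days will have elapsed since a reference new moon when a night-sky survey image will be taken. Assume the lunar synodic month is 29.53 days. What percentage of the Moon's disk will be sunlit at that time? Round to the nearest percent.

22%

Reduce mod P: 240.8 − 8×29.53 = 4.56 d into the current lunation.
Phase angle: θ = 360°·(4.56 d)/(29.53 d) = 55.6°.
cos 55.6° = 0.565, so f = (1 − 0.565)/2 = 0.217, so 22%.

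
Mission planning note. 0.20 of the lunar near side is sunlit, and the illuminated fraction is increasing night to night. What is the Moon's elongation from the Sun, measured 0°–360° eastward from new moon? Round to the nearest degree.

cos θ = 1 − 2f = 0.600, giving a principal value of 53.1°.
Waxing ⇒ before full, so θ = 53.1°.

53°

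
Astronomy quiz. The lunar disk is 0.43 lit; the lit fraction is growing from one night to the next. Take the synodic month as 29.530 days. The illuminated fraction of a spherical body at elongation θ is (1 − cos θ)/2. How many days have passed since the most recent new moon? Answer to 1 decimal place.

Invert f = (1 − cos θ)/2 to get cos θ = 1 − 2(0.43) = 0.140, hence θ₀ = arccos 0.140 = 82.0°.
The Moon is waxing (0°–180°), so θ = 82.0° directly.
Age = 29.530 × 82.0°/360° ≈ 6.72 days.

6.7 days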